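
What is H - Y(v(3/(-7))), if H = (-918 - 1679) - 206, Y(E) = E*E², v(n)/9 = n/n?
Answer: -3532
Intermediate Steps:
v(n) = 9 (v(n) = 9*(n/n) = 9*1 = 9)
Y(E) = E³
H = -2803 (H = -2597 - 206 = -2803)
H - Y(v(3/(-7))) = -2803 - 1*9³ = -2803 - 1*729 = -2803 - 729 = -3532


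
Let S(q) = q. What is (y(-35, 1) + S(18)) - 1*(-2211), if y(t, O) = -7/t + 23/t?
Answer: 77999/35 ≈ 2228.5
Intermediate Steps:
y(t, O) = 16/t
(y(-35, 1) + S(18)) - 1*(-2211) = (16/(-35) + 18) - 1*(-2211) = (16*(-1/35) + 18) + 2211 = (-16/35 + 18) + 2211 = 614/35 + 2211 = 77999/35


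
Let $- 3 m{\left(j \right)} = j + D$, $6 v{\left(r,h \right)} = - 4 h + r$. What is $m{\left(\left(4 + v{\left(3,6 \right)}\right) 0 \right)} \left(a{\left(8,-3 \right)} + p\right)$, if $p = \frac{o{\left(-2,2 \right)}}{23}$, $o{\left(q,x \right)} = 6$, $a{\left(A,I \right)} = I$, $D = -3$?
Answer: $- \frac{63}{23} \approx -2.7391$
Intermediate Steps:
$v{\left(r,h \right)} = - \frac{2 h}{3} + \frac{r}{6}$ ($v{\left(r,h \right)} = \frac{- 4 h + r}{6} = \frac{r - 4 h}{6} = - \frac{2 h}{3} + \frac{r}{6}$)
$m{\left(j \right)} = 1 - \frac{j}{3}$ ($m{\left(j \right)} = - \frac{j - 3}{3} = - \frac{-3 + j}{3} = 1 - \frac{j}{3}$)
$p = \frac{6}{23} \approx 0.26087$
$m{\left(\left(4 + v{\left(3,6 \right)}\right) 0 \right)} \left(a{\left(8,-3 \right)} + p\right) = \left(1 - \frac{\left(4 + \left(\left(- \frac{2}{3}\right) 6 + \frac{1}{6} \cdot 3\right)\right) 0}{3}\right) \left(-3 + \frac{6}{23}\right) = \left(1 - \frac{\left(4 + \left(-4 + \frac{1}{2}\right)\right) 0}{3}\right) \left(- \frac{63}{23}\right) = \left(1 - \frac{\left(4 - \frac{7}{2}\right) 0}{3}\right) \left(- \frac{63}{23}\right) = \left(1 - \frac{\frac{1}{2} \cdot 0}{3}\right) \left(- \frac{63}{23}\right) = \left(1 - 0\right) \left(- \frac{63}{23}\right) = \left(1 + 0\right) \left(- \frac{63}{23}\right) = 1 \left(- \frac{63}{23}\right) = - \frac{63}{23}$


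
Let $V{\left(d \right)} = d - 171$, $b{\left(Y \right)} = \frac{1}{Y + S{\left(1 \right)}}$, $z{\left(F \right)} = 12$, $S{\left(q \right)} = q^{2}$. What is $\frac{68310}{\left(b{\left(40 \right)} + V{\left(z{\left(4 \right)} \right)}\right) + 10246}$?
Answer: $\frac{155595}{22976} \approx 6.7721$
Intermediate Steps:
$b{\left(Y \right)} = \frac{1}{1 + Y}$ ($b{\left(Y \right)} = \frac{1}{Y + 1^{2}} = \frac{1}{Y + 1} = \frac{1}{1 + Y}$)
$V{\left(d \right)} = -171 + d$
$\frac{68310}{\left(b{\left(40 \right)} + V{\left(z{\left(4 \right)} \right)}\right) + 10246} = \frac{68310}{\left(\frac{1}{1 + 40} + \left(-171 + 12\right)\right) + 10246} = \frac{68310}{\left(\frac{1}{41} - 159\right) + 10246} = \frac{68310}{- \frac{6518}{41} + 10246} = \frac{68310}{\frac{413568}{41}} = 68310 \cdot \frac{41}{413568} = \frac{155595}{22976}$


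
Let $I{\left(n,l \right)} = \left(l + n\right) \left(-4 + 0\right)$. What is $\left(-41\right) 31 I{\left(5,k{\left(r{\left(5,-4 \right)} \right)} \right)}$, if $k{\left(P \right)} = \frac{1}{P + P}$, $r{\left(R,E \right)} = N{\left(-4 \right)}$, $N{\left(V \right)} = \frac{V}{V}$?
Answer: $27962$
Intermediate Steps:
$N{\left(V \right)} = 1$
$r{\left(R,E \right)} = 1$
$k{\left(P \right)} = \frac{1}{2 P}$
$I{\left(n,l \right)} = - 4 l - 4 n$ ($I{\left(n,l \right)} = \left(l + n\right) \left(-4\right) = - 4 l - 4 n$)
$\left(-41\right) 31 I{\left(5,k{\left(r{\left(5,-4 \right)} \right)} \right)} = \left(-41\right) 31 \left(- 4 \frac{1}{2 \cdot 1} - 20\right) = - 1271 \left(- 4 \cdot \frac{1}{2} \cdot 1 - 20\right) = - 1271 \left(\left(-4\right) \frac{1}{2} - 20\right) = - 1271 \left(-2 - 20\right) = \left(-1271\right) \left(-22\right) = 27962$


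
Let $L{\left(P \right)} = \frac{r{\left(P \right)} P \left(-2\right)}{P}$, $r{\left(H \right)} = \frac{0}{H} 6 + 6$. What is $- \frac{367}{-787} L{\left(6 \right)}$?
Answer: $- \frac{4404}{787} \approx -5.5959$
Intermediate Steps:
$r{\left(H \right)} = 6$ ($r{\left(H \right)} = 0 \cdot 6 + 6 = 0 + 6 = 6$)
$L{\left(P \right)} = -12$ ($L{\left(P \right)} = \frac{6 P \left(-2\right)}{P} = \frac{\left(-12\right) P}{P} = -12$)
$- \frac{367}{-787} L{\left(6 \right)} = - \frac{367}{-787} \left(-12\right) = \left(-367\right) \left(- \frac{1}{787}\right) \left(-12\right) = \frac{367}{787} \left(-12\right) = - \frac{4404}{787}$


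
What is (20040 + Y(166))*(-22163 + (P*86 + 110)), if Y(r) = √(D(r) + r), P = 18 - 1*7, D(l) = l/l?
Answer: -422984280 - 21107*√167 ≈ -4.2326e+8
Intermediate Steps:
D(l) = 1
P = 11 (P = 18 - 7 = 11)
Y(r) = √(1 + r)
(20040 + Y(166))*(-22163 + (P*86 + 110)) = (20040 + √(1 + 166))*(-22163 + (11*86 + 110)) = (20040 + √167)*(-22163 + (946 + 110)) = (20040 + √167)*(-22163 + 1056) = (20040 + √167)*(-21107) = -422984280 - 21107*√167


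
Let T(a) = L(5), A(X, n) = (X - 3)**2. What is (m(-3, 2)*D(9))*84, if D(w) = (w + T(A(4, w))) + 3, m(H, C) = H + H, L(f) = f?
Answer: -8568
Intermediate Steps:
m(H, C) = 2*H
A(X, n) = (-3 + X)**2
T(a) = 5
D(w) = 8 + w (D(w) = (w + 5) + 3 = (5 + w) + 3 = 8 + w)
(m(-3, 2)*D(9))*84 = ((2*(-3))*(8 + 9))*84 = -6*17*84 = -102*84 = -8568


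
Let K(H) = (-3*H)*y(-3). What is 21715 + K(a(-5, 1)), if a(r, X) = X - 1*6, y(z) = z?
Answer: 21670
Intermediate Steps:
a(r, X) = -6 + X (a(r, X) = X - 6 = -6 + X)
K(H) = 9*H (K(H) = -3*H*(-3) = 9*H)
21715 + K(a(-5, 1)) = 21715 + 9*(-6 + 1) = 21715 + 9*(-5) = 21715 - 45 = 21670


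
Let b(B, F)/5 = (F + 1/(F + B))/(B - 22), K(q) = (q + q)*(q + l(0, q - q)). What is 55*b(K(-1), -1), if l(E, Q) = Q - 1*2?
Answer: 55/4 ≈ 13.750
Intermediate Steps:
l(E, Q) = -2 + Q (l(E, Q) = Q - 2 = -2 + Q)
K(q) = 2*q*(-2 + q) (K(q) = (q + q)*(q + (-2 + (q - q))) = (2*q)*(q + (-2 + 0)) = (2*q)*(q - 2) = (2*q)*(-2 + q) = 2*q*(-2 + q))
b(B, F) = 5*(F + 1/(B + F))/(-22 + B) (b(B, F) = 5*((F + 1/(F + B))/(B - 22)) = 5*((F + 1/(B + F))/(-22 + B)) = 5*(F + 1/(B + F))/(-22 + B))
55*b(K(-1), -1) = 55*(5*(1 + (-1)² + (2*(-1)*(-2 - 1))*(-1))/((2*(-1)*(-2 - 1))² - 44*(-1)*(-2 - 1) - 22*(-1) + (2*(-1)*(-2 - 1))*(-1))) = 55*(5*(1 + 1 + (2*(-1)*(-3))*(-1))/((2*(-1)*(-3))² - 44*(-1)*(-3) + 22 + (2*(-1)*(-3))*(-1))) = 55*(5*(1 + 1 + 6*(-1))/(6² - 22*6 + 22 + 6*(-1))) = 55*(5*(1 + 1 - 6)/(36 - 132 + 22 - 6)) = 55*(5*(-4)/(-80)) = 55*(5*(-1/80)*(-4)) = 55*(¼) = 55/4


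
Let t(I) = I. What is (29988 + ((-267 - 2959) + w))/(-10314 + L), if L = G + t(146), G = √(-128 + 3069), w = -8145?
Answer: -189297656/103385283 - 18617*√2941/103385283 ≈ -1.8408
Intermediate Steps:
G = √2941 ≈ 54.231
L = 146 + √2941 (L = √2941 + 146 = 146 + √2941 ≈ 200.23)
(29988 + ((-267 - 2959) + w))/(-10314 + L) = (29988 + ((-267 - 2959) - 8145))/(-10314 + (146 + √2941)) = (29988 + (-3226 - 8145))/(-10168 + √2941) = (29988 - 11371)/(-10168 + √2941) = 18617/(-10168 + √2941)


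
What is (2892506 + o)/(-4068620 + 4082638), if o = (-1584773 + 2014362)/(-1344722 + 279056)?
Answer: 3082444869407/14938505988 ≈ 206.34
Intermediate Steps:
o = -429589/1065666 (o = 429589/(-1065666) = 429589*(-1/1065666) = -429589/1065666 ≈ -0.40312)
(2892506 + o)/(-4068620 + 4082638) = (2892506 - 429589/1065666)/(-4068620 + 4082638) = (3082444869407/1065666)/14018 = (3082444869407/1065666)*(1/14018) = 3082444869407/14938505988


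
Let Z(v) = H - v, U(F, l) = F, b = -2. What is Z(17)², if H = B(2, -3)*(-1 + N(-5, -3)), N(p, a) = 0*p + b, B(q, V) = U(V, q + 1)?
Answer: 64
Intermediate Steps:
B(q, V) = V
N(p, a) = -2 (N(p, a) = 0*p - 2 = 0 - 2 = -2)
H = 9 (H = -3*(-1 - 2) = -3*(-3) = 9)
Z(v) = 9 - v
Z(17)² = (9 - 1*17)² = (9 - 17)² = (-8)² = 64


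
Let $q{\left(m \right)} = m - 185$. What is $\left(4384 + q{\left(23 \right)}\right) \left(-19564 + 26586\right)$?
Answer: $29646884$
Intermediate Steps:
$q{\left(m \right)} = -185 + m$
$\left(4384 + q{\left(23 \right)}\right) \left(-19564 + 26586\right) = \left(4384 + \left(-185 + 23\right)\right) \left(-19564 + 26586\right) = \left(4384 - 162\right) 7022 = 4222 \cdot 7022 = 29646884$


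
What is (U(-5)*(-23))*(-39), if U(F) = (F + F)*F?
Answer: 44850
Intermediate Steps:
U(F) = 2*F**2 (U(F) = (2*F)*F = 2*F**2)
(U(-5)*(-23))*(-39) = ((2*(-5)**2)*(-23))*(-39) = ((2*25)*(-23))*(-39) = (50*(-23))*(-39) = -1150*(-39) = 44850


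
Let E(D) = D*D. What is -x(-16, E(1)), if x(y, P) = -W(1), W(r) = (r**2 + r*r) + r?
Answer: 3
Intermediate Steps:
W(r) = r + 2*r**2 (W(r) = (r**2 + r**2) + r = 2*r**2 + r = r + 2*r**2)
E(D) = D**2
x(y, P) = -3 (x(y, P) = -(1 + 2*1) = -(1 + 2) = -3)
-x(-16, E(1)) = -1*(-3) = 3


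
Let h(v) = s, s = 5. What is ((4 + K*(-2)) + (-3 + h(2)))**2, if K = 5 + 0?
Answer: 16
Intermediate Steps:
K = 5
h(v) = 5
((4 + K*(-2)) + (-3 + h(2)))**2 = ((4 + 5*(-2)) + (-3 + 5))**2 = ((4 - 10) + 2)**2 = (-6 + 2)**2 = (-4)**2 = 16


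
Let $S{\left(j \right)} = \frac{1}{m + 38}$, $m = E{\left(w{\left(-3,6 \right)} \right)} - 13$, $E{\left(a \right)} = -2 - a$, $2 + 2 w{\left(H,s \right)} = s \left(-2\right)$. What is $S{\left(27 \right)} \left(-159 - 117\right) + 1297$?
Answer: $\frac{6439}{5} \approx 1287.8$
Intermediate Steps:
$w{\left(H,s \right)} = -1 - s$ ($w{\left(H,s \right)} = -1 + \frac{s \left(-2\right)}{2} = -1 + \frac{\left(-2\right) s}{2} = -1 - s$)
$m = -8$ ($m = \left(-2 - \left(-1 - 6\right)\right) - 13 = \left(-2 - -7\right) - 13 = \left(-2 + 7\right) - 13 = 5 - 13 = -8$)
$S{\left(j \right)} = \frac{1}{30}$ ($S{\left(j \right)} = \frac{1}{-8 + 38} = \frac{1}{30}$)
$S{\left(27 \right)} \left(-159 - 117\right) + 1297 = \frac{-159 - 117}{30} + 1297 = \frac{1}{30} \left(-276\right) + 1297 = - \frac{46}{5} + 1297 = \frac{6439}{5}$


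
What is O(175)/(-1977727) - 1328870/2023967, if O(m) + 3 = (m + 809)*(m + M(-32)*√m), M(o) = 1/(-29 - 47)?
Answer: -2976663123989/4002854183009 + 1230*√7/37576813 ≈ -0.74355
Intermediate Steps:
M(o) = -1/76 (M(o) = 1/(-76) = -1/76)
O(m) = -3 + (809 + m)*(m - √m/76) (O(m) = -3 + (m + 809)*(m - √m/76) = -3 + (809 + m)*(m - √m/76))
O(175)/(-1977727) - 1328870/2023967 = (-3 + 175² + 809*175 - 4045*√7/76 - 875*√7/76)/(-1977727) - 1328870/2023967 = (-3 + 30625 + 141575 - 4045*√7/76 - 875*√7/76)*(-1/1977727) - 1328870*1/2023967 = (-3 + 30625 + 141575 - 4045*√7/76 - 875*√7/76)*(-1/1977727) - 1328870/2023967 = (172197 - 1230*√7/19)*(-1/1977727) - 1328870/2023967 = (-172197/1977727 + 1230*√7/37576813) - 1328870/2023967 = -2976663123989/4002854183009 + 1230*√7/37576813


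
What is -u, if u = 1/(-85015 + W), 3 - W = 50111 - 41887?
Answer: 1/93236 ≈ 1.0725e-5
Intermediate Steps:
W = -8221 (W = 3 - (50111 - 41887) = 3 - 1*8224 = 3 - 8224 = -8221)
u = -1/93236 (u = 1/(-85015 - 8221) = 1/(-93236) = -1/93236 ≈ -1.0725e-5)
-u = -1*(-1/93236) = 1/93236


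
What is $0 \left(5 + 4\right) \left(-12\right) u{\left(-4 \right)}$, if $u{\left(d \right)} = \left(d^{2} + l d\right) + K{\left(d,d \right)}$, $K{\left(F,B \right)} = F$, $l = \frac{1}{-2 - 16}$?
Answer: $0$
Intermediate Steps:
$l = - \frac{1}{18}$ ($l = \frac{1}{-2 - 16} = \frac{1}{-18} = - \frac{1}{18} \approx -0.055556$)
$u{\left(d \right)} = d^{2} + \frac{17 d}{18}$ ($u{\left(d \right)} = \left(d^{2} - \frac{d}{18}\right) + d = d^{2} + \frac{17 d}{18}$)
$0 \left(5 + 4\right) \left(-12\right) u{\left(-4 \right)} = 0 \left(5 + 4\right) \left(-12\right) \frac{1}{18} \left(-4\right) \left(17 + 18 \left(-4\right)\right) = 0 \cdot 9 \left(-12\right) \frac{1}{18} \left(-4\right) \left(17 - 72\right) = 0 \left(-12\right) \frac{1}{18} \left(-4\right) \left(-55\right) = 0 \cdot \frac{110}{9} = 0$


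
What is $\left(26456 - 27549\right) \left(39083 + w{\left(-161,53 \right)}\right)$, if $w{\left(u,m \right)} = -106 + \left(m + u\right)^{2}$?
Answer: $-55350613$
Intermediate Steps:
$\left(26456 - 27549\right) \left(39083 + w{\left(-161,53 \right)}\right) = \left(26456 - 27549\right) \left(39083 - \left(106 - \left(53 - 161\right)^{2}\right)\right) = - 1093 \left(39083 - \left(106 - \left(-108\right)^{2}\right)\right) = - 1093 \left(39083 + \left(-106 + 11664\right)\right) = - 1093 \left(39083 + 11558\right) = \left(-1093\right) 50641 = -55350613$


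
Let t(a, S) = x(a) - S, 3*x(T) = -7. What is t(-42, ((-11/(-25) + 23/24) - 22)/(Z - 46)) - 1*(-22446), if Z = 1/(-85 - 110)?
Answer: 24160573961/1076520 ≈ 22443.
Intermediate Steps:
Z = -1/195 (Z = 1/(-195) = -1/195 ≈ -0.0051282)
x(T) = -7/3 (x(T) = (1/3)*(-7) = -7/3)
t(a, S) = -7/3 - S
t(-42, ((-11/(-25) + 23/24) - 22)/(Z - 46)) - 1*(-22446) = (-7/3 - ((-11/(-25) + 23/24) - 22)/(-1/195 - 46)) - 1*(-22446) = (-7/3 - ((-11*(-1/25) + 23*(1/24)) - 22)/(-8971/195)) + 22446 = (-7/3 - ((11/25 + 23/24) - 22)*(-195)/8971) + 22446 = (-7/3 - (839/600 - 22)*(-195)/8971) + 22446 = (-7/3 - (-12361)*(-195)/(600*8971)) + 22446 = (-7/3 - 1*160693/358840) + 22446 = (-7/3 - 160693/358840) + 22446 = -2993959/1076520 + 22446 = 24160573961/1076520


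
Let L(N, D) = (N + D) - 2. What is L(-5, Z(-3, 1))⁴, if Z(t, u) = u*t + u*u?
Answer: 6561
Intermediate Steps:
Z(t, u) = u² + t*u (Z(t, u) = t*u + u² = u² + t*u)
L(N, D) = -2 + D + N (L(N, D) = (D + N) - 2 = -2 + D + N)
L(-5, Z(-3, 1))⁴ = (-2 + 1*(-3 + 1) - 5)⁴ = (-2 + 1*(-2) - 5)⁴ = (-2 - 2 - 5)⁴ = (-9)⁴ = 6561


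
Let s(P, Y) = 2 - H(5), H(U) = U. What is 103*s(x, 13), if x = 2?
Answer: -309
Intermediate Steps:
s(P, Y) = -3 (s(P, Y) = 2 - 1*5 = 2 - 5 = -3)
103*s(x, 13) = 103*(-3) = -309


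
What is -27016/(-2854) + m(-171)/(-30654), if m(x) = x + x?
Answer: 23031237/2430181 ≈ 9.4772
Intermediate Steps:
m(x) = 2*x
-27016/(-2854) + m(-171)/(-30654) = -27016/(-2854) + (2*(-171))/(-30654) = -27016*(-1/2854) - 342*(-1/30654) = 13508/1427 + 19/1703 = 23031237/2430181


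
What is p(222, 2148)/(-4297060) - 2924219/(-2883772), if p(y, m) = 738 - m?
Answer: 628480530733/619587065516 ≈ 1.0144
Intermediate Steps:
p(222, 2148)/(-4297060) - 2924219/(-2883772) = (738 - 1*2148)/(-4297060) - 2924219/(-2883772) = (738 - 2148)*(-1/4297060) - 2924219*(-1/2883772) = -1410*(-1/4297060) + 2924219/2883772 = 141/429706 + 2924219/2883772 = 628480530733/619587065516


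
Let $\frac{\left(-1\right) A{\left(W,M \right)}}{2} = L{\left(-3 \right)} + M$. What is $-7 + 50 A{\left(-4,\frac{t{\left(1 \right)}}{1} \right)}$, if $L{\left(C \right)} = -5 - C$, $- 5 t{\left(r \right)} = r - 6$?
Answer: $93$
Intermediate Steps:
$t{\left(r \right)} = \frac{6}{5} - \frac{r}{5}$ ($t{\left(r \right)} = - \frac{r - 6}{5} = - \frac{-6 + r}{5} = \frac{6}{5} - \frac{r}{5}$)
$A{\left(W,M \right)} = 4 - 2 M$ ($A{\left(W,M \right)} = - 2 \left(\left(-5 - -3\right) + M\right) = - 2 \left(\left(-5 + 3\right) + M\right) = - 2 \left(-2 + M\right) = 4 - 2 M$)
$-7 + 50 A{\left(-4,\frac{t{\left(1 \right)}}{1} \right)} = -7 + 50 \left(4 - 2 \frac{\frac{6}{5} - \frac{1}{5}}{1}\right) = -7 + 50 \left(4 - 2 \left(\frac{6}{5} - \frac{1}{5}\right) 1\right) = -7 + 50 \left(4 - 2 \cdot 1 \cdot 1\right) = -7 + 50 \left(4 - 2\right) = -7 + 50 \cdot 2 = -7 + 100 = 93$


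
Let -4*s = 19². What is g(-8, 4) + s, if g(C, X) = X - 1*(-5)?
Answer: -325/4 ≈ -81.250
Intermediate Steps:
g(C, X) = 5 + X (g(C, X) = X + 5 = 5 + X)
s = -361/4 (s = -¼*19² = -¼*361 = -361/4 ≈ -90.250)
g(-8, 4) + s = (5 + 4) - 361/4 = 9 - 361/4 = -325/4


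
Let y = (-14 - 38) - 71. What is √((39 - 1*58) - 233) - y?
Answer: 123 + 6*I*√7 ≈ 123.0 + 15.875*I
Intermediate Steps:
y = -123 (y = -52 - 71 = -123)
√((39 - 1*58) - 233) - y = √((39 - 1*58) - 233) - 1*(-123) = √((39 - 58) - 233) + 123 = √(-19 - 233) + 123 = √(-252) + 123 = 6*I*√7 + 123 = 123 + 6*I*√7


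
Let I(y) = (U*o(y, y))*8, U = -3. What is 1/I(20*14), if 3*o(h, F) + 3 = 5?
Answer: -1/16 ≈ -0.062500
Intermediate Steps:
o(h, F) = ⅔ (o(h, F) = -1 + (⅓)*5 = -1 + 5/3 = ⅔)
I(y) = -16 (I(y) = -3*⅔*8 = -2*8 = -16)
1/I(20*14) = 1/(-16) = -1/16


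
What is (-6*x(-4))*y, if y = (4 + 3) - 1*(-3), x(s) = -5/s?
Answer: -75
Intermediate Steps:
y = 10 (y = 7 + 3 = 10)
(-6*x(-4))*y = -(-30)/(-4)*10 = -(-30)*(-1)/4*10 = -6*5/4*10 = -15/2*10 = -75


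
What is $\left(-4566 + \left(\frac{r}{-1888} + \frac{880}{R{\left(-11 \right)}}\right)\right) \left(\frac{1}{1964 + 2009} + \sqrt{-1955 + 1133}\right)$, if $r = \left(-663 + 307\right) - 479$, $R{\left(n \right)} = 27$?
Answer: $- \frac{231072431}{202527648} - \frac{231072431 i \sqrt{822}}{50976} \approx -1.1409 - 1.2996 \cdot 10^{5} i$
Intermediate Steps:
$r = -835$ ($r = -356 - 479 = -835$)
$\left(-4566 + \left(\frac{r}{-1888} + \frac{880}{R{\left(-11 \right)}}\right)\right) \left(\frac{1}{1964 + 2009} + \sqrt{-1955 + 1133}\right) = \left(-4566 + \left(- \frac{835}{-1888} + \frac{880}{27}\right)\right) \left(\frac{1}{1964 + 2009} + \sqrt{-1955 + 1133}\right) = \left(-4566 + \left(\left(-835\right) \left(- \frac{1}{1888}\right) + 880 \cdot \frac{1}{27}\right)\right) \left(\frac{1}{3973} + \sqrt{-822}\right) = \left(-4566 + \left(\frac{835}{1888} + \frac{880}{27}\right)\right) \left(\frac{1}{3973} + i \sqrt{822}\right) = \left(-4566 + \frac{1683985}{50976}\right) \left(\frac{1}{3973} + i \sqrt{822}\right) = - \frac{231072431 \left(\frac{1}{3973} + i \sqrt{822}\right)}{50976} = - \frac{231072431}{202527648} - \frac{231072431 i \sqrt{822}}{50976}$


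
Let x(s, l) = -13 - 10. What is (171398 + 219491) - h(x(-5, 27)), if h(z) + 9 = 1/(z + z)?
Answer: 17981309/46 ≈ 3.9090e+5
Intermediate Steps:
x(s, l) = -23
h(z) = -9 + 1/(2*z) (h(z) = -9 + 1/(z + z) = -9 + 1/(2*z))
(171398 + 219491) - h(x(-5, 27)) = (171398 + 219491) - (-9 + (½)/(-23)) = 390889 - (-9 + (½)*(-1/23)) = 390889 - (-9 - 1/46) = 390889 - 1*(-415/46) = 390889 + 415/46 = 17981309/46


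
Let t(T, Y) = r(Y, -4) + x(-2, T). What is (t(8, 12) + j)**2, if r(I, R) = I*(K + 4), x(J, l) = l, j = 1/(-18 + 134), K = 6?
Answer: 220492801/13456 ≈ 16386.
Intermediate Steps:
j = 1/116 ≈ 0.0086207
r(I, R) = 10*I (r(I, R) = I*(6 + 4) = I*10 = 10*I)
t(T, Y) = T + 10*Y (t(T, Y) = 10*Y + T = T + 10*Y)
(t(8, 12) + j)**2 = ((8 + 10*12) + 1/116)**2 = ((8 + 120) + 1/116)**2 = (128 + 1/116)**2 = (14849/116)**2 = 220492801/13456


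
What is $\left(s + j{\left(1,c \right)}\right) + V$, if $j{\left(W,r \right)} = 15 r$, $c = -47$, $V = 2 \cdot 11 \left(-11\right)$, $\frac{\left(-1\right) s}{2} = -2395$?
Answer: $3843$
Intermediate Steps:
$s = 4790$ ($s = \left(-2\right) \left(-2395\right) = 4790$)
$V = -242$ ($V = 22 \left(-11\right) = -242$)
$\left(s + j{\left(1,c \right)}\right) + V = \left(4790 + 15 \left(-47\right)\right) - 242 = \left(4790 - 705\right) - 242 = 4085 - 242 = 3843$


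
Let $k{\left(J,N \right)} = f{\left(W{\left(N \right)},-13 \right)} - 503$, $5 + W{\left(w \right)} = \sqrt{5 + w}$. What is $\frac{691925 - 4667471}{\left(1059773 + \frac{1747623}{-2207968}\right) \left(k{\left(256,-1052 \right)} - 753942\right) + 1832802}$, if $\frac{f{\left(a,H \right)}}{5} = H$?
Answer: $\frac{4388939175264}{882753219725102287} \approx 4.9719 \cdot 10^{-6}$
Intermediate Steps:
$W{\left(w \right)} = -5 + \sqrt{5 + w}$
$f{\left(a,H \right)} = 5 H$
$k{\left(J,N \right)} = -568$ ($k{\left(J,N \right)} = 5 \left(-13\right) - 503 = -65 - 503 = -568$)
$\frac{691925 - 4667471}{\left(1059773 + \frac{1747623}{-2207968}\right) \left(k{\left(256,-1052 \right)} - 753942\right) + 1832802} = \frac{691925 - 4667471}{\left(1059773 + \frac{1747623}{-2207968}\right) \left(-568 - 753942\right) + 1832802} = - \frac{3975546}{\left(1059773 + 1747623 \left(- \frac{1}{2207968}\right)\right) \left(-754510\right) + 1832802} = - \frac{3975546}{\left(1059773 - \frac{1747623}{2207968}\right) \left(-754510\right) + 1832802} = - \frac{3975546}{\frac{2339943123641}{2207968} \left(-754510\right) + 1832802} = - \frac{3975546}{- \frac{882755243109185455}{1103984} + 1832802} = - \frac{3975546}{- \frac{882753219725102287}{1103984}} = \left(-3975546\right) \left(- \frac{1103984}{882753219725102287}\right) = \frac{4388939175264}{882753219725102287}$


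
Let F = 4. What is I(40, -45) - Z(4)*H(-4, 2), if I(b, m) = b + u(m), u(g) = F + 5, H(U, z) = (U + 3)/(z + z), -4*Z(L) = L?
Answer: 195/4 ≈ 48.750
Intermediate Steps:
Z(L) = -L/4
H(U, z) = (3 + U)/(2*z) (H(U, z) = (3 + U)/((2*z)) = (3 + U)*(1/(2*z)) = (3 + U)/(2*z))
u(g) = 9 (u(g) = 4 + 5 = 9)
I(b, m) = 9 + b (I(b, m) = b + 9 = 9 + b)
I(40, -45) - Z(4)*H(-4, 2) = (9 + 40) - (-¼*4)*(½)*(3 - 4)/2 = 49 - (-1)*(½)*(½)*(-1) = 49 - (-1)*(-1)/4 = 49 - 1*¼ = 49 - ¼ = 195/4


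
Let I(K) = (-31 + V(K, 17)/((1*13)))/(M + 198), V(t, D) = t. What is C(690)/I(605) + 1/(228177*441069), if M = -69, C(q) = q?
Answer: 58227823718799446/10164821922513 ≈ 5728.4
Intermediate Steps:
I(K) = -31/129 + K/1677 (I(K) = (-31 + K/((1*13)))/(-69 + 198) = (-31 + K/13)/129 = (-31 + K*(1/13))*(1/129) = (-31 + K/13)*(1/129) = -31/129 + K/1677)
C(690)/I(605) + 1/(228177*441069) = 690/(-31/129 + (1/1677)*605) + 1/(228177*441069) = 690/(-31/129 + 605/1677) + (1/228177)*(1/441069) = 690/(202/1677) + 1/100641801213 = 690*(1677/202) + 1/100641801213 = 578565/101 + 1/100641801213 = 58227823718799446/10164821922513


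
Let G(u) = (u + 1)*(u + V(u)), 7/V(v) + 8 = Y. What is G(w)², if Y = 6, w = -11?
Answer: 21025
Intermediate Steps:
V(v) = -7/2 (V(v) = 7/(-8 + 6) = 7/(-2) = 7*(-½) = -7/2)
G(u) = (1 + u)*(-7/2 + u) (G(u) = (u + 1)*(u - 7/2) = (1 + u)*(-7/2 + u))
G(w)² = (-7/2 + (-11)² - 5/2*(-11))² = (-7/2 + 121 + 55/2)² = 145² = 21025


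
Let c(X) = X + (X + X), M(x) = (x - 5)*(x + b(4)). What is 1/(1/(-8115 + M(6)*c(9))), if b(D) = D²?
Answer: -7521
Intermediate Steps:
M(x) = (-5 + x)*(16 + x) (M(x) = (x - 5)*(x + 4²) = (-5 + x)*(x + 16) = (-5 + x)*(16 + x))
c(X) = 3*X (c(X) = X + 2*X = 3*X)
1/(1/(-8115 + M(6)*c(9))) = 1/(1/(-8115 + (-80 + 6² + 11*6)*(3*9))) = 1/(1/(-8115 + (-80 + 36 + 66)*27)) = 1/(1/(-8115 + 22*27)) = 1/(1/(-8115 + 594)) = 1/(1/(-7521)) = 1/(-1/7521) = -7521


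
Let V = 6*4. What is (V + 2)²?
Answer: 676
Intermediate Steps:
V = 24
(V + 2)² = (24 + 2)² = 26² = 676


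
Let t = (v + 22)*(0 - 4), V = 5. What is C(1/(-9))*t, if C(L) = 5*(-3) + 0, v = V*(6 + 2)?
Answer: 3720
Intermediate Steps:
v = 40 (v = 5*(6 + 2) = 5*8 = 40)
t = -248 (t = (40 + 22)*(0 - 4) = 62*(-4) = -248)
C(L) = -15 (C(L) = -15 + 0 = -15)
C(1/(-9))*t = -15*(-248) = 3720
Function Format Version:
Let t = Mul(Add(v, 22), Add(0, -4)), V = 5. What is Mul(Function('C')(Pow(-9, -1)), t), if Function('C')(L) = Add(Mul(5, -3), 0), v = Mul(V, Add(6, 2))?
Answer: 3720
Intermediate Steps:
v = 40 (v = Mul(5, Add(6, 2)) = Mul(5, 8) = 40)
t = -248 (t = Mul(Add(40, 22), Add(0, -4)) = Mul(62, -4) = -248)
Function('C')(L) = -15 (Function('C')(L) = Add(-15, 0) = -15)
Mul(Function('C')(Pow(-9, -1)), t) = Mul(-15, -248) = 3720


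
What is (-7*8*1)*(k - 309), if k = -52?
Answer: 20216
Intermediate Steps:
(-7*8*1)*(k - 309) = (-7*8*1)*(-52 - 309) = -56*1*(-361) = -56*(-361) = 20216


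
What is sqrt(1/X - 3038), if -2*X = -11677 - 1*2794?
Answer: 4*I*sqrt(39761691751)/14471 ≈ 55.118*I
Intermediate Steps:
X = 14471/2 (X = -(-11677 - 1*2794)/2 = -(-11677 - 2794)/2 = -1/2*(-14471) = 14471/2 ≈ 7235.5)
sqrt(1/X - 3038) = sqrt(1/(14471/2) - 3038) = sqrt(2/14471 - 3038) = sqrt(-43962896/14471) = 4*I*sqrt(39761691751)/14471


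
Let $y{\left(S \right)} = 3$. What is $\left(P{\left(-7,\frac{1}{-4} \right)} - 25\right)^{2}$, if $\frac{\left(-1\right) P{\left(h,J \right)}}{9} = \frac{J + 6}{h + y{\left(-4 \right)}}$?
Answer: $\frac{37249}{256} \approx 145.5$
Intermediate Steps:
$P{\left(h,J \right)} = - \frac{9 \left(6 + J\right)}{3 + h}$ ($P{\left(h,J \right)} = - 9 \frac{J + 6}{h + 3} = - 9 \frac{6 + J}{3 + h} = - \frac{9 \left(6 + J\right)}{3 + h}$)
$\left(P{\left(-7,\frac{1}{-4} \right)} - 25\right)^{2} = \left(\frac{9 \left(-6 - \frac{1}{-4}\right)}{3 - 7} - 25\right)^{2} = \left(\frac{9 \left(-6 - - \frac{1}{4}\right)}{-4} - 25\right)^{2} = \left(9 \left(- \frac{1}{4}\right) \left(-6 + \frac{1}{4}\right) - 25\right)^{2} = \left(9 \left(- \frac{1}{4}\right) \left(- \frac{23}{4}\right) - 25\right)^{2} = \left(\frac{207}{16} - 25\right)^{2} = \left(- \frac{193}{16}\right)^{2} = \frac{37249}{256}$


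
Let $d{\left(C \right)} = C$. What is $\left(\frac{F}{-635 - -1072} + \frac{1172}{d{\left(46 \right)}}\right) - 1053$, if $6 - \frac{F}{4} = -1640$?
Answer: $- \frac{442443}{437} \approx -1012.5$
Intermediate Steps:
$F = 6584$ ($F = 24 - -6560 = 24 + 6560 = 6584$)
$\left(\frac{F}{-635 - -1072} + \frac{1172}{d{\left(46 \right)}}\right) - 1053 = \left(\frac{6584}{-635 - -1072} + \frac{1172}{46}\right) - 1053 = \left(\frac{6584}{-635 + 1072} + 1172 \cdot \frac{1}{46}\right) - 1053 = \left(\frac{6584}{437} + \frac{586}{23}\right) - 1053 = \frac{17718}{437} - 1053 = - \frac{442443}{437}$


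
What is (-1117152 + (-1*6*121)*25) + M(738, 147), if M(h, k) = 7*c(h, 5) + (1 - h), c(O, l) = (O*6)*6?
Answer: -950063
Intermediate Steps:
c(O, l) = 36*O (c(O, l) = (6*O)*6 = 36*O)
M(h, k) = 1 + 251*h (M(h, k) = 7*(36*h) + (1 - h) = 252*h + (1 - h) = 1 + 251*h)
(-1117152 + (-1*6*121)*25) + M(738, 147) = (-1117152 + (-1*6*121)*25) + (1 + 251*738) = (-1117152 - 6*121*25) + (1 + 185238) = (-1117152 - 726*25) + 185239 = (-1117152 - 18150) + 185239 = -1135302 + 185239 = -950063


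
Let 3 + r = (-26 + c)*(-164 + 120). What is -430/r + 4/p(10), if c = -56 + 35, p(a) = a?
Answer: 396/2065 ≈ 0.19177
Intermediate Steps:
c = -21
r = 2065 (r = -3 + (-26 - 21)*(-164 + 120) = -3 - 47*(-44) = -3 + 2068 = 2065)
-430/r + 4/p(10) = -430/2065 + 4/10 = -430*1/2065 + 4*(⅒) = -86/413 + ⅖ = 396/2065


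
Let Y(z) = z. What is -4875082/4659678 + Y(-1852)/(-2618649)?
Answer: -708749937809/677892285279 ≈ -1.0455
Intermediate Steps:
-4875082/4659678 + Y(-1852)/(-2618649) = -4875082/4659678 - 1852/(-2618649) = -4875082*1/4659678 - 1852*(-1/2618649) = -2437541/2329839 + 1852/2618649 = -708749937809/677892285279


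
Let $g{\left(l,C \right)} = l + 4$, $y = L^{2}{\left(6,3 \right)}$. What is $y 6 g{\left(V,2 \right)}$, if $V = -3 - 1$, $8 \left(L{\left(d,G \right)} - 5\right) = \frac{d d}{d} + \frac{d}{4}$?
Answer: $0$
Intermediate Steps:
$L{\left(d,G \right)} = 5 + \frac{5 d}{32}$ ($L{\left(d,G \right)} = 5 + \frac{\frac{d d}{d} + \frac{d}{4}}{8} = 5 + \frac{\frac{d^{2}}{d} + d \frac{1}{4}}{8} = 5 + \frac{d + \frac{d}{4}}{8} = 5 + \frac{\frac{5}{4} d}{8} = 5 + \frac{5 d}{32}$)
$y = \frac{9025}{256}$ ($y = \left(5 + \frac{5}{32} \cdot 6\right)^{2} = \left(5 + \frac{15}{16}\right)^{2} = \left(\frac{95}{16}\right)^{2} = \frac{9025}{256} \approx 35.254$)
$V = -4$
$g{\left(l,C \right)} = 4 + l$
$y 6 g{\left(V,2 \right)} = \frac{9025}{256} \cdot 6 \left(4 - 4\right) = \frac{27075}{128} \cdot 0 = 0$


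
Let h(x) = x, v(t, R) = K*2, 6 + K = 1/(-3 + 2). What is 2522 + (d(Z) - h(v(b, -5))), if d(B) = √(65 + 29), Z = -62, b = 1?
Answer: 2536 + √94 ≈ 2545.7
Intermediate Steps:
K = -7 (K = -6 + 1/(-3 + 2) = -6 + 1/(-1) = -6 - 1 = -7)
v(t, R) = -14 (v(t, R) = -7*2 = -14)
d(B) = √94
2522 + (d(Z) - h(v(b, -5))) = 2522 + (√94 - 1*(-14)) = 2522 + (√94 + 14) = 2522 + (14 + √94) = 2536 + √94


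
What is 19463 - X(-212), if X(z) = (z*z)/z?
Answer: 19675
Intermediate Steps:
X(z) = z (X(z) = z**2/z = z)
19463 - X(-212) = 19463 - 1*(-212) = 19463 + 212 = 19675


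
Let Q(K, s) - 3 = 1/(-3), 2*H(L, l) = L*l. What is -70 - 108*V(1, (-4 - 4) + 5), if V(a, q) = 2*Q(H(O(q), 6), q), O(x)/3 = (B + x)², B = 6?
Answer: -646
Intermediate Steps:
O(x) = 3*(6 + x)²
H(L, l) = L*l/2 (H(L, l) = (L*l)/2 = L*l/2)
Q(K, s) = 8/3 (Q(K, s) = 3 + 1/(-3) = 3 + 1*(-⅓) = 3 - ⅓ = 8/3)
V(a, q) = 16/3 (V(a, q) = 2*(8/3) = 16/3)
-70 - 108*V(1, (-4 - 4) + 5) = -70 - 108*16/3 = -70 - 576 = -646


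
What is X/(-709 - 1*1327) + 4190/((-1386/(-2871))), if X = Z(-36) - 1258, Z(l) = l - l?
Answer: 61852993/7126 ≈ 8679.9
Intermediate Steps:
Z(l) = 0
X = -1258 (X = 0 - 1258 = -1258)
X/(-709 - 1*1327) + 4190/((-1386/(-2871))) = -1258/(-709 - 1*1327) + 4190/((-1386/(-2871))) = -1258/(-709 - 1327) + 4190/((-1386*(-1/2871))) = -1258/(-2036) + 4190/(14/29) = -1258*(-1/2036) + 4190*(29/14) = 629/1018 + 60755/7 = 61852993/7126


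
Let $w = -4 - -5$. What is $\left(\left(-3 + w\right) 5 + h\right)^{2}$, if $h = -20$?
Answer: $900$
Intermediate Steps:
$w = 1$ ($w = -4 + 5 = 1$)
$\left(\left(-3 + w\right) 5 + h\right)^{2} = \left(\left(-3 + 1\right) 5 - 20\right)^{2} = \left(\left(-2\right) 5 - 20\right)^{2} = \left(-10 - 20\right)^{2} = \left(-30\right)^{2} = 900$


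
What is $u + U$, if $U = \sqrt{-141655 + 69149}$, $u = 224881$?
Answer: $224881 + i \sqrt{72506} \approx 2.2488 \cdot 10^{5} + 269.27 i$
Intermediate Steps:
$U = i \sqrt{72506}$ ($U = \sqrt{-72506} = i \sqrt{72506} \approx 269.27 i$)
$u + U = 224881 + i \sqrt{72506}$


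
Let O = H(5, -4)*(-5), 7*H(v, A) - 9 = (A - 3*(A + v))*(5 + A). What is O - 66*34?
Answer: -15718/7 ≈ -2245.4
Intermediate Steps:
H(v, A) = 9/7 + (5 + A)*(-3*v - 2*A)/7 (H(v, A) = 9/7 + ((A - 3*(A + v))*(5 + A))/7 = 9/7 + ((A + (-3*A - 3*v))*(5 + A))/7 = 9/7 + ((-3*v - 2*A)*(5 + A))/7 = 9/7 + ((5 + A)*(-3*v - 2*A))/7 = 9/7 + (5 + A)*(-3*v - 2*A)/7)
O = -10/7 (O = (9/7 - 15/7*5 - 10/7*(-4) - 2/7*(-4)² - 3/7*(-4)*5)*(-5) = (9/7 - 75/7 + 40/7 - 2/7*16 + 60/7)*(-5) = (9/7 - 75/7 + 40/7 - 32/7 + 60/7)*(-5) = (2/7)*(-5) = -10/7 ≈ -1.4286)
O - 66*34 = -10/7 - 66*34 = -10/7 - 2244 = -15718/7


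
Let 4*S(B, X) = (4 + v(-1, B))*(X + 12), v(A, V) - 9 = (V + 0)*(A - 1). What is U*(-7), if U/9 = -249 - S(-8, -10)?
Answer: 33201/2 ≈ 16601.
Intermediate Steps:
v(A, V) = 9 + V*(-1 + A) (v(A, V) = 9 + (V + 0)*(A - 1) = 9 + V*(-1 + A))
S(B, X) = (12 + X)*(13 - 2*B)/4 (S(B, X) = ((4 + (9 - B - B))*(X + 12))/4 = ((4 + (9 - 2*B))*(12 + X))/4 = ((13 - 2*B)*(12 + X))/4 = ((12 + X)*(13 - 2*B))/4 = (12 + X)*(13 - 2*B)/4)
U = -4743/2 (U = 9*(-249 - (39 - 6*(-8) + (13/4)*(-10) - 1/2*(-8)*(-10))) = 9*(-249 - (39 + 48 - 65/2 - 40)) = 9*(-249 - 1*29/2) = 9*(-249 - 29/2) = 9*(-527/2) = -4743/2 ≈ -2371.5)
U*(-7) = -4743/2*(-7) = 33201/2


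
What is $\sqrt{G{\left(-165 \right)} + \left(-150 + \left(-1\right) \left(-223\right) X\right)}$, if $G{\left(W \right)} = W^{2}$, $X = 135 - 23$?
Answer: $\sqrt{52051} \approx 228.15$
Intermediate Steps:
$X = 112$ ($X = 135 - 23 = 112$)
$\sqrt{G{\left(-165 \right)} + \left(-150 + \left(-1\right) \left(-223\right) X\right)} = \sqrt{\left(-165\right)^{2} - \left(150 - \left(-1\right) \left(-223\right) 112\right)} = \sqrt{27225 + \left(-150 + 223 \cdot 112\right)} = \sqrt{27225 + \left(-150 + 24976\right)} = \sqrt{27225 + 24826} = \sqrt{52051}$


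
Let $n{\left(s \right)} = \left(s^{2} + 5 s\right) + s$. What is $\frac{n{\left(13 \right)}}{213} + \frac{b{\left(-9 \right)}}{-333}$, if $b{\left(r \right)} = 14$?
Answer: $\frac{26423}{23643} \approx 1.1176$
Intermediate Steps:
$n{\left(s \right)} = s^{2} + 6 s$
$\frac{n{\left(13 \right)}}{213} + \frac{b{\left(-9 \right)}}{-333} = \frac{13 \left(6 + 13\right)}{213} + \frac{14}{-333} = 13 \cdot 19 \cdot \frac{1}{213} + 14 \left(- \frac{1}{333}\right) = 247 \cdot \frac{1}{213} - \frac{14}{333} = \frac{247}{213} - \frac{14}{333} = \frac{26423}{23643}$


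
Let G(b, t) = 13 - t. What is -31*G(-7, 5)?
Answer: -248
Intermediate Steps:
-31*G(-7, 5) = -31*(13 - 1*5) = -31*(13 - 5) = -31*8 = -248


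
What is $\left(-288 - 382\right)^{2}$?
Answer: $448900$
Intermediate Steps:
$\left(-288 - 382\right)^{2} = \left(-670\right)^{2} = 448900$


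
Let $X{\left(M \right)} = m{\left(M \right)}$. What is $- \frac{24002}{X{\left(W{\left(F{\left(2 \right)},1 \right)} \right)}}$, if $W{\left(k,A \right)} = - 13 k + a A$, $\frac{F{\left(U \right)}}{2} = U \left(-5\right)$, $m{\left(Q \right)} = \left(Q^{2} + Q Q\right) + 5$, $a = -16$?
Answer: $- \frac{24002}{119077} \approx -0.20157$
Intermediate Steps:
$m{\left(Q \right)} = 5 + 2 Q^{2}$ ($m{\left(Q \right)} = \left(Q^{2} + Q^{2}\right) + 5 = 2 Q^{2} + 5 = 5 + 2 Q^{2}$)
$F{\left(U \right)} = - 10 U$ ($F{\left(U \right)} = 2 U \left(-5\right) = 2 \left(- 5 U\right) = - 10 U$)
$W{\left(k,A \right)} = - 16 A - 13 k$ ($W{\left(k,A \right)} = - 13 k - 16 A = - 16 A - 13 k$)
$X{\left(M \right)} = 5 + 2 M^{2}$
$- \frac{24002}{X{\left(W{\left(F{\left(2 \right)},1 \right)} \right)}} = - \frac{24002}{5 + 2 \left(\left(-16\right) 1 - 13 \left(\left(-10\right) 2\right)\right)^{2}} = - \frac{24002}{5 + 2 \left(-16 - -260\right)^{2}} = - \frac{24002}{5 + 2 \left(-16 + 260\right)^{2}} = - \frac{24002}{5 + 2 \cdot 244^{2}} = - \frac{24002}{5 + 2 \cdot 59536} = - \frac{24002}{5 + 119072} = - \frac{24002}{119077}$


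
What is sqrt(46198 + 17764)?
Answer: sqrt(63962) ≈ 252.91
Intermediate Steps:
sqrt(46198 + 17764) = sqrt(63962)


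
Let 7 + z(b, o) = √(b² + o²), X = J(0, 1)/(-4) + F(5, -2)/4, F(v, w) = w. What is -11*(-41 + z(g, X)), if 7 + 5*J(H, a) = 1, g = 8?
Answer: 528 - 11*√1601/5 ≈ 439.97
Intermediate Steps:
J(H, a) = -6/5 (J(H, a) = -7/5 + (⅕)*1 = -7/5 + ⅕ = -6/5)
X = -⅕ (X = -6/5/(-4) - 2/4 = -6/5*(-¼) - 2*¼ = 3/10 - ½ = -⅕ ≈ -0.20000)
z(b, o) = -7 + √(b² + o²)
-11*(-41 + z(g, X)) = -11*(-41 + (-7 + √(8² + (-⅕)²))) = -11*(-41 + (-7 + √(64 + 1/25))) = -11*(-41 + (-7 + √(1601/25))) = -11*(-41 + (-7 + √1601/5)) = -11*(-48 + √1601/5) = 528 - 11*√1601/5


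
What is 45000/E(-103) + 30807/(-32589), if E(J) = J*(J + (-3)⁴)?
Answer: 25864747/1367531 ≈ 18.913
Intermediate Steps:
E(J) = J*(81 + J) (E(J) = J*(J + 81) = J*(81 + J))
45000/E(-103) + 30807/(-32589) = 45000/((-103*(81 - 103))) + 30807/(-32589) = 45000/((-103*(-22))) + 30807*(-1/32589) = 45000/2266 - 1141/1207 = 45000*(1/2266) - 1141/1207 = 22500/1133 - 1141/1207 = 25864747/1367531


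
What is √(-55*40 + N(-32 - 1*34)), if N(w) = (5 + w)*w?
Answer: √1826 ≈ 42.732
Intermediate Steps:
N(w) = w*(5 + w)
√(-55*40 + N(-32 - 1*34)) = √(-55*40 + (-32 - 1*34)*(5 + (-32 - 1*34))) = √(-2200 + (-32 - 34)*(5 + (-32 - 34))) = √(-2200 - 66*(5 - 66)) = √(-2200 - 66*(-61)) = √(-2200 + 4026) = √1826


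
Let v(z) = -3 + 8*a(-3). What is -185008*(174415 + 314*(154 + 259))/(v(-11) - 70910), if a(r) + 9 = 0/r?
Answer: 56260377776/70985 ≈ 7.9257e+5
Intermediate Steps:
a(r) = -9 (a(r) = -9 + 0/r = -9 + 0 = -9)
v(z) = -75 (v(z) = -3 + 8*(-9) = -3 - 72 = -75)
-185008*(174415 + 314*(154 + 259))/(v(-11) - 70910) = -185008*(174415 + 314*(154 + 259))/(-75 - 70910) = -185008/((-70985/(174415 + 314*413))) = -185008/((-70985/(174415 + 129682))) = -185008/((-70985/304097)) = -185008/((-70985*1/304097)) = -185008/(-70985/304097) = -185008*(-304097/70985) = 56260377776/70985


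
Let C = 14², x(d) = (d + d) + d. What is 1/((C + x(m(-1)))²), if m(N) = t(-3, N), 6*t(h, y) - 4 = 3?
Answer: 4/159201 ≈ 2.5125e-5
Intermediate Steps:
t(h, y) = 7/6 (t(h, y) = ⅔ + (⅙)*3 = ⅔ + ½ = 7/6)
m(N) = 7/6
x(d) = 3*d (x(d) = 2*d + d = 3*d)
C = 196
1/((C + x(m(-1)))²) = 1/((196 + 3*(7/6))²) = 1/((196 + 7/2)²) = 1/((399/2)²) = 1/(159201/4) = 4/159201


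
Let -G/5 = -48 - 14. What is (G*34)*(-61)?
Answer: -642940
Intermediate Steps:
G = 310 (G = -5*(-48 - 14) = -5*(-62) = 310)
(G*34)*(-61) = (310*34)*(-61) = 10540*(-61) = -642940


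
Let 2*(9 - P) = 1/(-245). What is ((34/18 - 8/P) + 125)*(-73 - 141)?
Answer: -1070445548/39699 ≈ -26964.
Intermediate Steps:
P = 4411/490 (P = 9 - ½/(-245) = 9 - ½*(-1/245) = 9 + 1/490 = 4411/490 ≈ 9.0020)
((34/18 - 8/P) + 125)*(-73 - 141) = ((34/18 - 8/4411/490) + 125)*(-73 - 141) = ((34*(1/18) - 8*490/4411) + 125)*(-214) = ((17/9 - 3920/4411) + 125)*(-214) = (39707/39699 + 125)*(-214) = (5002082/39699)*(-214) = -1070445548/39699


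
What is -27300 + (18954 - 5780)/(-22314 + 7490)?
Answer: -202354187/7412 ≈ -27301.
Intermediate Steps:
-27300 + (18954 - 5780)/(-22314 + 7490) = -27300 + 13174/(-14824) = -27300 + 13174*(-1/14824) = -27300 - 6587/7412 = -202354187/7412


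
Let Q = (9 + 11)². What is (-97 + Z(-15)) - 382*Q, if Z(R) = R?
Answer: -152912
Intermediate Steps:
Q = 400 (Q = 20² = 400)
(-97 + Z(-15)) - 382*Q = (-97 - 15) - 382*400 = -112 - 152800 = -152912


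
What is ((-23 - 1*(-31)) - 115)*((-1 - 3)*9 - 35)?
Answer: 7597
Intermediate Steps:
((-23 - 1*(-31)) - 115)*((-1 - 3)*9 - 35) = ((-23 + 31) - 115)*(-4*9 - 35) = (8 - 115)*(-36 - 35) = -107*(-71) = 7597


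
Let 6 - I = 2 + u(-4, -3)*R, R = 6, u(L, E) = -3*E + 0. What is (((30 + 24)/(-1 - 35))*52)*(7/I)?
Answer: 273/25 ≈ 10.920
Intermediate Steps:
u(L, E) = -3*E
I = -50 (I = 6 - (2 - 3*(-3)*6) = 6 - (2 + 9*6) = 6 - (2 + 54) = 6 - 1*56 = 6 - 56 = -50)
(((30 + 24)/(-1 - 35))*52)*(7/I) = (((30 + 24)/(-1 - 35))*52)*(7/(-50)) = ((54/(-36))*52)*(7*(-1/50)) = ((54*(-1/36))*52)*(-7/50) = -3/2*52*(-7/50) = -78*(-7/50) = 273/25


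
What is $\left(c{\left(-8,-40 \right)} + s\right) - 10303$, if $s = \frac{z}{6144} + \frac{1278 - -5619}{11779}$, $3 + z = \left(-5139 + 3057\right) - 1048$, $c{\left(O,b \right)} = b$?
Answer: $- \frac{748519258807}{72370176} \approx -10343.0$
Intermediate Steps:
$z = -3133$ ($z = -3 + \left(\left(-5139 + 3057\right) - 1048\right) = -3 - 3130 = -3133$)
$s = \frac{5471561}{72370176}$ ($s = - \frac{3133}{6144} + \frac{1278 - -5619}{11779} = \left(-3133\right) \frac{1}{6144} + \left(1278 + 5619\right) \frac{1}{11779} = - \frac{3133}{6144} + 6897 \cdot \frac{1}{11779} = - \frac{3133}{6144} + \frac{6897}{11779} = \frac{5471561}{72370176} \approx 0.075605$)
$\left(c{\left(-8,-40 \right)} + s\right) - 10303 = \left(-40 + \frac{5471561}{72370176}\right) - 10303 = - \frac{2889335479}{72370176} - 10303 = - \frac{748519258807}{72370176}$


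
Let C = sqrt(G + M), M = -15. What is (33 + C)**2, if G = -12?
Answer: 1062 + 198*I*sqrt(3) ≈ 1062.0 + 342.95*I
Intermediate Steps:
C = 3*I*sqrt(3) (C = sqrt(-12 - 15) = sqrt(-27) = 3*I*sqrt(3) ≈ 5.1962*I)
(33 + C)**2 = (33 + 3*I*sqrt(3))**2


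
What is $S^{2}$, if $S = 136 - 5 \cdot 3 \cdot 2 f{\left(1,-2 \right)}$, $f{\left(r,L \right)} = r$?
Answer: $11236$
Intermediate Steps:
$S = 106$ ($S = 136 - 5 \cdot 3 \cdot 2 \cdot 1 = 136 - 5 \cdot 6 \cdot 1 = 136 - 30 \cdot 1 = 136 - 30 = 106$)
$S^{2} = 106^{2} = 11236$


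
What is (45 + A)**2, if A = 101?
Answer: 21316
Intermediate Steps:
(45 + A)**2 = (45 + 101)**2 = 146**2 = 21316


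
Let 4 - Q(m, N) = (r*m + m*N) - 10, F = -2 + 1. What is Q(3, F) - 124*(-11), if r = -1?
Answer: 1384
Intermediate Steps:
F = -1
Q(m, N) = 14 + m - N*m (Q(m, N) = 4 - ((-m + m*N) - 10) = 4 - ((-m + N*m) - 10) = 4 - (-10 - m + N*m) = 4 + (10 + m - N*m) = 14 + m - N*m)
Q(3, F) - 124*(-11) = (14 + 3 - 1*(-1)*3) - 124*(-11) = (14 + 3 + 3) + 1364 = 20 + 1364 = 1384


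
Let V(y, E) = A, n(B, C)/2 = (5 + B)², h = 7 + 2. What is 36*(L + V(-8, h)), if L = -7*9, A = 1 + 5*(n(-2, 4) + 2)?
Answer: 1368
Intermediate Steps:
h = 9
n(B, C) = 2*(5 + B)²
A = 101 (A = 1 + 5*(2*(5 - 2)² + 2) = 1 + 5*(2*3² + 2) = 1 + 5*(2*9 + 2) = 1 + 5*(18 + 2) = 1 + 5*20 = 1 + 100 = 101)
V(y, E) = 101
L = -63
36*(L + V(-8, h)) = 36*(-63 + 101) = 36*38 = 1368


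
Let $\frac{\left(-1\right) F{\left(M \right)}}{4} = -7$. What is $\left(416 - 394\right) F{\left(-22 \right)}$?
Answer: $616$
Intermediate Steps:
$F{\left(M \right)} = 28$ ($F{\left(M \right)} = \left(-4\right) \left(-7\right) = 28$)
$\left(416 - 394\right) F{\left(-22 \right)} = \left(416 - 394\right) 28 = 22 \cdot 28 = 616$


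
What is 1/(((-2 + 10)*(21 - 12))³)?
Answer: 1/373248 ≈ 2.6792e-6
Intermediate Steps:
1/(((-2 + 10)*(21 - 12))³) = 1/((8*9)³) = 1/(72³) = 1/373248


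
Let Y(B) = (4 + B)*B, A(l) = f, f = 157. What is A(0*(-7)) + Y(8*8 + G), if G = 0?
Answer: 4509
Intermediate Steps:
A(l) = 157
Y(B) = B*(4 + B)
A(0*(-7)) + Y(8*8 + G) = 157 + (8*8 + 0)*(4 + (8*8 + 0)) = 157 + (64 + 0)*(4 + (64 + 0)) = 157 + 64*(4 + 64) = 157 + 64*68 = 157 + 4352 = 4509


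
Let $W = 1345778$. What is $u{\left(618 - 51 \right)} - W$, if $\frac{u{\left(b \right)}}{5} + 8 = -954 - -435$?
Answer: $-1348413$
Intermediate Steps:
$u{\left(b \right)} = -2635$ ($u{\left(b \right)} = -40 + 5 \left(-954 - -435\right) = -40 + 5 \left(-954 + 435\right) = -40 + 5 \left(-519\right) = -40 - 2595 = -2635$)
$u{\left(618 - 51 \right)} - W = -2635 - 1345778 = -1348413$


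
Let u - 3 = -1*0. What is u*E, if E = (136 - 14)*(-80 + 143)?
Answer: 23058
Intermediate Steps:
u = 3 (u = 3 - 1*0 = 3 + 0 = 3)
E = 7686 (E = 122*63 = 7686)
u*E = 3*7686 = 23058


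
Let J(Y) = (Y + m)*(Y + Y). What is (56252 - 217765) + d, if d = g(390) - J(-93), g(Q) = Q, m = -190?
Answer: -213761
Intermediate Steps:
J(Y) = 2*Y*(-190 + Y) (J(Y) = (Y - 190)*(Y + Y) = (-190 + Y)*(2*Y) = 2*Y*(-190 + Y))
d = -52248 (d = 390 - 2*(-93)*(-190 - 93) = 390 - 2*(-93)*(-283) = 390 - 1*52638 = 390 - 52638 = -52248)
(56252 - 217765) + d = (56252 - 217765) - 52248 = -161513 - 52248 = -213761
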